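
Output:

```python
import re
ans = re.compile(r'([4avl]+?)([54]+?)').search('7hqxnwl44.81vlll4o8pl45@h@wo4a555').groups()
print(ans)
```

The match spans [6:8] → 'l4'.
Captured: group 1 = 'l', group 2 = '4'.

('l', '4')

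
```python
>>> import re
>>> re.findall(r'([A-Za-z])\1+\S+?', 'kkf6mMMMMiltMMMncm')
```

['k', 'M', 'M']

The backreference `\1` re-matches whatever the first group consumed, character for character.
`findall` collects group 1 from each match (3 total).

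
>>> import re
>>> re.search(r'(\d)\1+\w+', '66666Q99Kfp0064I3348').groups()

('6',)

`\1` is not a pattern — it's the concrete string captured by group 1, re-applied verbatim.
`re.search` tries every starting position until one works.
The match spans [0:20] → '66666Q99Kfp0064I3348'.
Captured: group 1 = '6'.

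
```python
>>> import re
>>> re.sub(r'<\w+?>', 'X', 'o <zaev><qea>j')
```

'o XXj'

Each match is replaced by 'X'.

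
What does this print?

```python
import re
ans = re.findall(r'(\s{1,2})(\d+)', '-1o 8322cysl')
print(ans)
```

[(' ', '8322')]

Pattern: 1 to 2 of whitespace (captured); then one or more of a digit (captured).
With 2 capturing groups, `findall` returns a 2-tuple per match.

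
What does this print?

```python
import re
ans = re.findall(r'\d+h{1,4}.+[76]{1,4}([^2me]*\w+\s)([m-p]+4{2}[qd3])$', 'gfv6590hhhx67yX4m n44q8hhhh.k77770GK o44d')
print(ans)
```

This matches one or more of a digit; then 1 to 4 of the literal 'h', then one or more of any character, then 1 to 4 of one of [76]; then zero or more of any character except [2me], then one or more of a word character, then whitespace (captured); then one or more of a character in [m-p], then exactly 2 of the literal '4', then one of [qd3] (captured); then anchored at the end.
2 groups means the one result is a tuple of 2 captured strings — 1 here.

[('0GK ', 'o44d')]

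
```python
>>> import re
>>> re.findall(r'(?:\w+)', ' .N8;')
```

['N8']

Since nothing is captured, `findall` lists the 1 matched substring directly.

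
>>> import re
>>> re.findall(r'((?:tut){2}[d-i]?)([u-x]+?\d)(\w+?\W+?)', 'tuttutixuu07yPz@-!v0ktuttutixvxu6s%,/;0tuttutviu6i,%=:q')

[('tuttuti', 'xuu0', '7yPz@'), ('tuttuti', 'xvxu6', 's%')]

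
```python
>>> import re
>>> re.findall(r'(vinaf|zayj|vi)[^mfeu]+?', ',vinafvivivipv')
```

['vinaf', 'vi']

Branches in `(...|...)` are attempted left-to-right; the first branch that allows the whole pattern to succeed is taken.
One capturing group, so `findall` returns just the captured substring from each match — 2 in all.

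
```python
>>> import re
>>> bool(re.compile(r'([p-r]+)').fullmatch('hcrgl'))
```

False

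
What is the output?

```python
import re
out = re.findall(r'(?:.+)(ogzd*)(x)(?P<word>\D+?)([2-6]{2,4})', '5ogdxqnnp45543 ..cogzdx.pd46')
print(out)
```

[('ogzd', 'x', '.pd', '46')]

This matches one or more of any character (non-capturing group); then the literal 'ogz', then zero or more of a literal 'd' (captured); then a literal 'x' (captured); then one or more of a non-digit (lazy) (captured as 'word'); then 2 to 4 of a character in [2-6] (captured).
Scanning left to right: at [0:28] match '5ogdxqnnp45543 ..cogzdx.pd46', groups = ('ogzd', 'x', '.pd', '46').
Multiple groups make `findall` return tuples — one 4-tuple for the one match.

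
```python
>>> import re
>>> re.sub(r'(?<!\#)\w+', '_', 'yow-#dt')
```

'_-#d_'

The negative lookahead/lookbehind blocks any match where the forbidden context is present.
Matches: at [0:3] → 'yow'; at [6:7] → 't'.
`sub` substitutes '_' at each match site.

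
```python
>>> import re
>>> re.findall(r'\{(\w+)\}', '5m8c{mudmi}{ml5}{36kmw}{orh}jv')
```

['mudmi', 'ml5', '36kmw', 'orh']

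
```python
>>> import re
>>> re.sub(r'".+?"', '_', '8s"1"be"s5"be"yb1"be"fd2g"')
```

With the lazy modifier that quantifier settles for the fewest repetitions that let the rest of the pattern succeed (the atoms after it are unaffected and can still be greedy).
Matches: at [2:5] → '"1"'; at [7:11] → '"s5"'; at [13:18] → '"yb1"'; at [20:26] → '"fd2g"'.
Each match is replaced by '_'.

'8s_be_be_be_'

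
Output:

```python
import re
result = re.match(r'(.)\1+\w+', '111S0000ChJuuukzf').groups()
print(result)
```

('1',)

The backreference `\1` re-matches whatever the first group consumed, character for character.
With `match`, the pattern is implicitly anchored at the beginning.
The match spans [0:17] → '111S0000ChJuuukzf'.
Captured: group 1 = '1'.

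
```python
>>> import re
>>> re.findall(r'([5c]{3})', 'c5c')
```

['c5c']

This matches exactly 3 of one of [5c] (captured).
Because there's exactly one group, `findall` drops the full match and keeps group 1 from the one hit.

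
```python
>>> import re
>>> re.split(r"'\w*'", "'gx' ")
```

Each match becomes a cut point; 2 segments remain.

['', ' ']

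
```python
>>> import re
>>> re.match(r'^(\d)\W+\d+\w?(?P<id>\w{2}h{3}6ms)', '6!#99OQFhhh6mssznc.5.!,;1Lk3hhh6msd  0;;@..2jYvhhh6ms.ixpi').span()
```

(0, 14)

The pattern matches anchored at the start of the string; then a digit (captured); then one or more of a non-word character; then one or more of a digit, then optionally a word character; then exactly 2 of a word character, then exactly 3 of a literal 'h', then the literal '6ms' (captured as 'id').
`re.match` only tries the pattern at the start of the string.
The match spans [0:14] → '6!#99OQFhhh6ms'.
Captured: group 1 = '6', group 2 = 'QFhhh6ms'.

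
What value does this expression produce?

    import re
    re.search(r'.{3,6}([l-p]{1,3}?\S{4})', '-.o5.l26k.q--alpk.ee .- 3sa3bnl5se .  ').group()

'-.o5.l26k.'

The match spans [0:10] → '-.o5.l26k.'.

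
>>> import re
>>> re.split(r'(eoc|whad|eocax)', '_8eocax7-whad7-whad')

['_8', 'eoc', 'ax7-', 'whad', '7-', 'whad', '']

The regex engine tests alternatives in the order written; an earlier branch that matches wins even if a later one would match more.
With a capturing group present, the delimiter's captured portion is kept in the result list.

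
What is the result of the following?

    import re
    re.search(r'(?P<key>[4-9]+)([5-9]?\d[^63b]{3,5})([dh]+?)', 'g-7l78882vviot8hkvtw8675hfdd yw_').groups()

('867', '5hfd', 'd')

The match spans [20:28] → '8675hfdd'.
Captured: group 1 = '867', group 2 = '5hfd', group 3 = 'd'.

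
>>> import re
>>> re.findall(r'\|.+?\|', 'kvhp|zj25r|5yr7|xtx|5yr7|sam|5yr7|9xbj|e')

Lazy quantifiers expand one character at a time until the remainder of the pattern can match.
With no groups in the pattern, `findall` gives back each whole match — 4 here.

['|zj25r|', '|xtx|', '|sam|', '|9xbj|']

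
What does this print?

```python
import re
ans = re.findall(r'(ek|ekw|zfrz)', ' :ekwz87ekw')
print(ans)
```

Branches in `(...|...)` are attempted left-to-right; the first branch that allows the whole pattern to succeed is taken.
One capturing group, so `findall` returns just the captured substring from each match — 2 in all.

['ek', 'ek']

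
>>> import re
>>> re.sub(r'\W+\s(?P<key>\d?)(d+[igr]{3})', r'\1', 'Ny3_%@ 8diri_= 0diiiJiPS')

'Ny3_8_0JiPS'

This matches one or more of a non-word character, then whitespace; then optionally a digit (captured as 'key'); then one or more of the literal 'd', then exactly 3 of one of [igr] (captured).
Matches: at [4:12] → '%@ 8diri'; at [13:20] → '= 0diii'.
The replacement refers to a captured group, so each match is rewritten using its own captured text.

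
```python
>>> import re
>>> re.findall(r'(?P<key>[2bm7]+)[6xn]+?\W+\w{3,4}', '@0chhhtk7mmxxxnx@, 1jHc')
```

['7mm']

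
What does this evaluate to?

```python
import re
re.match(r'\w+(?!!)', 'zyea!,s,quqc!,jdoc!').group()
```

'zye'

A negative assertion filters positions out without eating any characters.
`re.match` only tries the pattern at the start of the string.
The match spans [0:3] → 'zye'.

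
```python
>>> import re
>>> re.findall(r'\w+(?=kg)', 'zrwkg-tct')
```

The `(?=…)`/`(?<=…)` assertion just peeks at neighbouring text; it doesn't advance the match position.
Scanning left to right: at [0:3] → 'zrw'.
`findall` yields the raw match text (1 of them) because the pattern has no groups.

['zrw']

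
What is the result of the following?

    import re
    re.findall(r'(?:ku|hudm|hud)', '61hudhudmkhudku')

['hud', 'hudm', 'hud', 'ku']

Branches in `(...|...)` are attempted left-to-right; the first branch that allows the whole pattern to succeed is taken.
Since nothing is captured, `findall` lists the 4 matched substrings directly.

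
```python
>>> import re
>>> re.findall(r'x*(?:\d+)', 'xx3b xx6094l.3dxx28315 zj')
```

`findall` yields the raw match text (4 of them) because the pattern has no groups.

['xx3', 'xx6094', '3', 'xx28315']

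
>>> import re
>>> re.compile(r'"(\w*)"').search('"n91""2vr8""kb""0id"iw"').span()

`re.search` tries every starting position until one works.
The match spans [0:5] → '"n91"'.
Captured: group 1 = 'n91'.

(0, 5)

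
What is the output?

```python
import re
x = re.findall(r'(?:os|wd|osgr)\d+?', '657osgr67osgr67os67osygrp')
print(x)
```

['osgr6', 'osgr6', 'os6']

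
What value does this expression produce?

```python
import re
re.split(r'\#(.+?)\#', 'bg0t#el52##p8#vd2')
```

['bg0t', 'el52', '', 'p8', 'vd2']

A non-greedy quantifier consumes as few characters as it can — just enough that the remainder of the pattern still matches from where it stops; whatever follows it matches normally.
Matches to split on: at [4:10] → '#el52#'; at [10:14] → '#p8#'.
`re.split` interleaves the captured-group text with the surrounding fragments.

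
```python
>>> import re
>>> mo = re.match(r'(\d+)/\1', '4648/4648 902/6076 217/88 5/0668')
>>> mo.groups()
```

('4648',)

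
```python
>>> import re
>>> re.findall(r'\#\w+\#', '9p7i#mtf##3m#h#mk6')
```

['#mtf#', '#3m#']

No capturing groups, so `findall` returns the 2 full match strings.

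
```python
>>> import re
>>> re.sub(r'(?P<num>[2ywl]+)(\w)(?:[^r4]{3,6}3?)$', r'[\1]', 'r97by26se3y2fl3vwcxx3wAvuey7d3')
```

The pattern matches one or more of one of [2ywl] (captured as 'num'); then a word character (captured); then 3 to 6 of any character except [r4], then optionally a literal '3' (non-capturing group); then anchored at the end.
Matches: at [21:30] → 'wAvuey7d3'.
Each match is replaced using the text its own group 1 captured.

'r97by26se3y2fl3vwcxx3[w]'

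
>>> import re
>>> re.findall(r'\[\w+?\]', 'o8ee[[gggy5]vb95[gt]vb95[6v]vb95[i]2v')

['[gggy5]', '[gt]', '[6v]', '[i]']

No capturing groups, so `findall` returns the 4 full match strings.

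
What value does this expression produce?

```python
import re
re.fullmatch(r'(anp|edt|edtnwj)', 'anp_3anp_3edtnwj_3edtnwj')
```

None

`re.fullmatch` requires the pattern to consume the entire string.
Here the pattern can't cover the whole string, so the call returns None.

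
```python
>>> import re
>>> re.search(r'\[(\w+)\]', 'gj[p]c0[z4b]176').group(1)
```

'p'

`re.search` scans for the first position where the pattern succeeds.
The match spans [2:5] → '[p]'.
Captured: group 1 = 'p'.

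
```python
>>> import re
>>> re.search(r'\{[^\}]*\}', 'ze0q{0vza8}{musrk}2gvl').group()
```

`search` walks the string left to right and returns the first match it finds.
The match spans [4:11] → '{0vza8}'.

'{0vza8}'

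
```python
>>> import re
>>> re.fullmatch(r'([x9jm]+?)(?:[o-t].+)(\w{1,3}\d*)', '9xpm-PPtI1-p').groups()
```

The pattern matches one or more of one of [x9jm] (lazy) (captured); then a character in [o-t], then one or more of any character (non-capturing group); then 1 to 3 of a word character, then zero or more of a digit (captured).
For `fullmatch`, every character of the input must be accounted for by the pattern.
The match spans [0:12] → '9xpm-PPtI1-p'.
Captured: group 1 = '9x', group 2 = 'p'.

('9x', 'p')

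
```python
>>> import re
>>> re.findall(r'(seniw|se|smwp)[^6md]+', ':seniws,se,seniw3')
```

['seniw']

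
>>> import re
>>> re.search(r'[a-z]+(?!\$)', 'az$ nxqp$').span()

(0, 1)

The negative lookahead/lookbehind blocks any match where the forbidden context is present.
`re.search` tries every starting position until one works.
The match spans [0:1] → 'a'.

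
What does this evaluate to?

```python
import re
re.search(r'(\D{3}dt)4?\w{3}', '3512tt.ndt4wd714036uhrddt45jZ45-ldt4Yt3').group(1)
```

't.ndt'

The match spans [5:14] → 't.ndt4wd7'.
Captured: group 1 = 't.ndt'.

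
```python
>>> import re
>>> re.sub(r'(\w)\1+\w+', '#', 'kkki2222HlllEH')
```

'#'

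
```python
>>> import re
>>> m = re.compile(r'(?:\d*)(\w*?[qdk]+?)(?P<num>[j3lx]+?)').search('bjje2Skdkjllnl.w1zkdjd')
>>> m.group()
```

Pattern: zero or more of a digit (non-capturing group); then zero or more of a word character (lazy), then one or more of one of [qdk] (lazy) (captured); then one or more of one of [j3lx] (lazy) (captured as 'num').
The `?` after the quantifier makes it lazy — it takes as little as possible before letting the rest of the pattern try.
`search` walks the string left to right and returns the first match it finds.
The match spans [0:10] → 'bjje2Skdkj'.
Captured: group 1 = 'bjje2Skdk', group 2 = 'j'.

'bjje2Skdkj'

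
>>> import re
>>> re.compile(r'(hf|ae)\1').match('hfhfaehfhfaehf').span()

(0, 4)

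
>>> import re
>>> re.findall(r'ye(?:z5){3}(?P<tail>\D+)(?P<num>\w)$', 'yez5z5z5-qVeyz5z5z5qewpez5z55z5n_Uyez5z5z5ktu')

This matches the literal 'ye', then the literal 'z5' repeated 3 times; then one or more of a non-digit (captured as 'tail'); then a word character (captured as 'num'); then anchored at the end.
2 groups means the one result is a tuple of 2 captured strings — 1 here.

[('kt', 'u')]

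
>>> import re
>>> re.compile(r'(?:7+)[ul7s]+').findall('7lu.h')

['7lu']

This matches one or more of a literal '7' (non-capturing group); then one or more of one of [ul7s].
With no groups in the pattern, `findall` gives back each whole match — 1 here.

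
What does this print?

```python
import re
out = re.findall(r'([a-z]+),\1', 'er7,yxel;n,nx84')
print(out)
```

The backreference `\1` re-matches whatever the first group consumed, character for character.
Because there's exactly one group, `findall` drops the full match and keeps group 1 from the one hit.

['n']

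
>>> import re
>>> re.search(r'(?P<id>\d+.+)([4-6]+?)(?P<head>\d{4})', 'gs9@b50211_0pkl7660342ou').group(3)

'0342'

Pattern: one or more of a digit, then one or more of any character (captured as 'id'); then one or more of a character in [4-6] (lazy) (captured); then exactly 4 of a digit (captured as 'head').
`re.search` scans for the first position where the pattern succeeds.
The match spans [2:22] → '9@b50211_0pkl7660342'.
Captured: group 1 = '9@b50211_0pkl76', group 2 = '6', group 3 = '0342'.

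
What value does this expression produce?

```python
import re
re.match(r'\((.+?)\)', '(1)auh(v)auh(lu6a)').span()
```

With `match`, the pattern is implicitly anchored at the beginning.
The match spans [0:3] → '(1)'.
Captured: group 1 = '1'.

(0, 3)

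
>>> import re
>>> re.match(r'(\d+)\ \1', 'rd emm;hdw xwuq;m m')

None

With `match`, the pattern is implicitly anchored at the beginning.
Here position 0 doesn't satisfy it, so the call returns None.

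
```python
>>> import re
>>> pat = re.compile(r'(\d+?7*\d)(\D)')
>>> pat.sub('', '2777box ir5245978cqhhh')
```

Pattern: one or more of a digit (lazy), then zero or more of a literal '7', then a digit (captured); then a non-digit (captured).
Matches: at [0:5] → '2777b'; at [10:18] → '5245978c'.
Each match is replaced by ''.

'ox irqhhh'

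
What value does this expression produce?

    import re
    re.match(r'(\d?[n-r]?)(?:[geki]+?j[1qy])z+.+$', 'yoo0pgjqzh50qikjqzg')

With `match`, the pattern is implicitly anchored at the beginning.
Here the pattern fails at index 0, so the call returns None.

None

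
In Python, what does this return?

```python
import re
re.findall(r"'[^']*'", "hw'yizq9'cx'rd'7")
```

Walking the string: at [2:9] → "'yizq9'"; at [11:15] → "'rd'".
Since nothing is captured, `findall` lists the 2 matched substrings directly.

["'yizq9'", "'rd'"]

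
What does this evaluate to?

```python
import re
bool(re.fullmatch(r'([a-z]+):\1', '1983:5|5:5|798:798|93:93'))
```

False

A backreference is literal: `\1` must see the identical characters the first group matched.
`re.fullmatch` is like wrapping the pattern in `^…$` (in single-line mode).
Here the pattern can't cover the whole string, so the call returns None, and `bool(None)` is False.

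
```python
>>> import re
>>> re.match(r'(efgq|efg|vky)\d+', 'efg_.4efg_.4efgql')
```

None

With `match`, the pattern is implicitly anchored at the beginning.
Here the string doesn't start with a match, so the call returns None.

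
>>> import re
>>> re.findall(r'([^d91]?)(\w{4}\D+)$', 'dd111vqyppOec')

[('', 'd111vqyppOec')]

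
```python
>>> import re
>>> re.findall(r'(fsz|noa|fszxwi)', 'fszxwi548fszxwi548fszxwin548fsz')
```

['fsz', 'fsz', 'fsz', 'fsz']

Branches in `(...|...)` are attempted left-to-right; the first branch that allows the whole pattern to succeed is taken.
Walking the string: at [0:3] match 'fsz', group 1 = 'fsz'; at [9:12] match 'fsz', group 1 = 'fsz'; at [18:21] match 'fsz', group 1 = 'fsz'; at [28:31] match 'fsz', group 1 = 'fsz'.
`findall` collects group 1 from each match (4 total).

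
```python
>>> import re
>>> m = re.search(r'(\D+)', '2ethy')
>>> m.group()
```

'ethy'

This matches one or more of a non-digit (captured).
`re.search` tries every starting position until one works.
The match spans [1:5] → 'ethy'.
Captured: group 1 = 'ethy'.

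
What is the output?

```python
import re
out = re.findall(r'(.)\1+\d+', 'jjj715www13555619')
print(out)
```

['j', 'w']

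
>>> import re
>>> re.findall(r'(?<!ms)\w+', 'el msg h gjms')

A negative assertion filters positions out without eating any characters.
With no groups in the pattern, `findall` gives back each whole match — 4 here.

['el', 'msg', 'h', 'gjms']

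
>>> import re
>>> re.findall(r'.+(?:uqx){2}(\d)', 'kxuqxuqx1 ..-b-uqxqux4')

The pattern matches one or more of any character, then the literal 'uqx' repeated 2 times; then a digit (captured).
Matches: at [0:9] match 'kxuqxuqx1', group 1 = '1'.
With a single group, `findall` returns only what that group captured — 1 item.

['1']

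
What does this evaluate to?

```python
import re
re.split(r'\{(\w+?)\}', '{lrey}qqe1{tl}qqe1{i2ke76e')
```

The group in the pattern means `split` returns the separators' captures alongside the pieces.

['', 'lrey', 'qqe1', 'tl', 'qqe1{i2ke76e']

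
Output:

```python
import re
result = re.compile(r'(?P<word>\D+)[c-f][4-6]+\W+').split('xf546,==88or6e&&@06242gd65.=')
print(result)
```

The pattern matches one or more of a non-digit (captured as 'word'); then a character in [c-f], then one or more of a character in [4-6], then one or more of a non-word character.
Matches to split on: at [0:8] → 'xf546,=='; at [22:28] → 'gd65.='.
The group in the pattern means `split` returns the separators' captures alongside the pieces.

['', 'x', '88or6e&&@06242', 'g', '']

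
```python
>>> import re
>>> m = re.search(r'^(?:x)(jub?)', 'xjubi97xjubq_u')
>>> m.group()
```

'xjub'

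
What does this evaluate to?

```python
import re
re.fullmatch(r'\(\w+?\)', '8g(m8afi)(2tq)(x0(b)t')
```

`re.fullmatch` is like wrapping the pattern in `^…$` (in single-line mode).
Here there's no way to consume every character, so the call returns None.

None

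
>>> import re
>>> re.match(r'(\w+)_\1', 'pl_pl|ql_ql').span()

(0, 5)

`re.match` only tries the pattern at the start of the string.
The match spans [0:5] → 'pl_pl'.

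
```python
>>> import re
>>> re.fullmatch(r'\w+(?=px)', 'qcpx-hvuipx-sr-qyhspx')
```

`re.fullmatch` is like wrapping the pattern in `^…$` (in single-line mode).
Here the string isn't matched end-to-end, so the call returns None.

None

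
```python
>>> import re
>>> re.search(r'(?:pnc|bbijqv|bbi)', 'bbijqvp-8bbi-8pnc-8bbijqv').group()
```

'bbijqv'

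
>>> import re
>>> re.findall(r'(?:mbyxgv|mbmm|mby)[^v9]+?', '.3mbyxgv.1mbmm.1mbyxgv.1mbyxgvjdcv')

The regex engine tests alternatives in the order written; an earlier branch that matches wins even if a later one would match more.
No capturing groups, so `findall` returns the 4 full match strings.

['mbyxgv.', 'mbmm.', 'mbyxgv.', 'mbyxgvj']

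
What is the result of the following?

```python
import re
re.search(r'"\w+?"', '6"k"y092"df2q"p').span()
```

`search` walks the string left to right and returns the first match it finds.
The match spans [1:4] → '"k"'.

(1, 4)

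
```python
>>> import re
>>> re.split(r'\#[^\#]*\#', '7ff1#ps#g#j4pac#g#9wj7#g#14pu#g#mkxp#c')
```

Matches to split on: at [4:8] → '#ps#'; at [9:16] → '#j4pac#'; at [17:23] → '#9wj7#'; at [24:30] → '#14pu#'; at [31:37] → '#mkxp#'.
`split` removes every match and returns the 6 fragments in between.

['7ff1', 'g', 'g', 'g', 'g', 'c']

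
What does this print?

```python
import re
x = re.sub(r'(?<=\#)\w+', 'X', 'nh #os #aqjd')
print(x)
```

nh #X #X

Lookahead/lookbehind check context without consuming it, so the matched span excludes the asserted characters.
Matches: at [4:6] → 'os'; at [8:12] → 'aqjd'.
Each match is replaced by 'X'.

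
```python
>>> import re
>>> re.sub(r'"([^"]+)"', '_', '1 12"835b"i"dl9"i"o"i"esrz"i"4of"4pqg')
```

Matches: at [4:10] → '"835b"'; at [11:16] → '"dl9"'; at [17:20] → '"o"'; at [21:27] → '"esrz"'; at [28:33] → '"4of"'.
Every occurrence is swapped for '_'.

'1 12_i_i_i_i_4pqg'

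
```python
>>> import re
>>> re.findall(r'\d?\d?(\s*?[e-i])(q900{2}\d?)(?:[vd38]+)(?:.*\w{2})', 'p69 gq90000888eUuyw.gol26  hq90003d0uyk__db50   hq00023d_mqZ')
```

[(' g', 'q90000')]

The pattern matches optionally a digit, then optionally a digit; then zero or more of whitespace (lazy), then a character in [e-i] (captured); then the literal 'q90', then exactly 2 of a literal '0', then optionally a digit (captured); then one or more of one of [vd38] (non-capturing group); then zero or more of any character, then exactly 2 of a word character (non-capturing group).
Matches: at [1:60] match '69 gq90000888eUuyw.gol26  hq90003d0uyk__db50   hq00023d_mqZ', groups = (' g', 'q90000').
2 groups means the one result is a tuple of 2 captured strings — 1 here.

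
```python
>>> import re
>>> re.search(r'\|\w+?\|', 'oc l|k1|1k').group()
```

The match spans [4:8] → '|k1|'.

'|k1|'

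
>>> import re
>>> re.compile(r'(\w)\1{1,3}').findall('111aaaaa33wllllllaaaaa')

['1', 'a', '3', 'l', 'l', 'a']

`\1` is not a pattern — it's the concrete string captured by group 1, re-applied verbatim.
One capturing group, so `findall` returns just the captured substring from each match — 6 in all.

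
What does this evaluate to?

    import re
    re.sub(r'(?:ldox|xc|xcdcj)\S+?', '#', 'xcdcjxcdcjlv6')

'#cj#cjlv6'

`|` is ordered: at each position the engine commits to the first alternative that works.
`sub` substitutes '#' at each match site.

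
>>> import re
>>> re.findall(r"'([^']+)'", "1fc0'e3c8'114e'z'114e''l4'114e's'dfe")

['e3c8', 'z', 'l4', 's']

Matches: at [4:10] match "'e3c8'", group 1 = 'e3c8'; at [14:17] match "'z'", group 1 = 'z'; at [22:26] match "'l4'", group 1 = 'l4'; at [30:33] match "'s'", group 1 = 's'.
One capturing group, so `findall` returns just the captured substring from each match — 4 in all.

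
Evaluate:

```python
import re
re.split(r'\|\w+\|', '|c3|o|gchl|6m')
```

Matches to split on: at [0:4] → '|c3|'; at [5:11] → '|gchl|'.
Each match becomes a cut point; 3 segments remain.

['', 'o', '6m']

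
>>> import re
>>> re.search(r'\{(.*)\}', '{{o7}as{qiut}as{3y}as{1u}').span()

(0, 25)

`re.search` scans for the first position where the pattern succeeds.
The match spans [0:25] → '{{o7}as{qiut}as{3y}as{1u}'.
Captured: group 1 = '{o7}as{qiut}as{3y}as{1u'.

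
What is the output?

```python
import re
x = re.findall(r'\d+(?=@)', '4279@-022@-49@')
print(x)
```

['4279', '022', '49']

The lookaround is zero-width — it requires the adjacent text to match without consuming it, so the asserted text isn't part of the match.
Walking the string: at [0:4] → '4279'; at [6:9] → '022'; at [11:13] → '49'.
Since nothing is captured, `findall` lists the 3 matched substrings directly.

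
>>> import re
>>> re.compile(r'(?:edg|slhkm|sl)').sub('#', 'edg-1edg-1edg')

'#-1#-1#'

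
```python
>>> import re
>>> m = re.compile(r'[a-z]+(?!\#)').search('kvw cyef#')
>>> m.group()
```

'kvw'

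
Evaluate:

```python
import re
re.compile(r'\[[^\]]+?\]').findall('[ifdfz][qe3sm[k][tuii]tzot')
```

['[ifdfz]', '[qe3sm[k]', '[tuii]']

Matches: at [0:7] → '[ifdfz]'; at [7:16] → '[qe3sm[k]'; at [16:22] → '[tuii]'.
With no groups in the pattern, `findall` gives back each whole match — 3 here.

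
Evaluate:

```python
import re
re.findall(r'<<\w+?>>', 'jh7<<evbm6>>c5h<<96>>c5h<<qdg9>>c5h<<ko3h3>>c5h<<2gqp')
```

['<<evbm6>>', '<<96>>', '<<qdg9>>', '<<ko3h3>>']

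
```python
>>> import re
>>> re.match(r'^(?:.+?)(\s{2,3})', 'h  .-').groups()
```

('  ',)

The match spans [0:3] → 'h  '.
Captured: group 1 = '  '.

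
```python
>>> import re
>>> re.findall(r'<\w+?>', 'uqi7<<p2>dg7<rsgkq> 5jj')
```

No capturing groups, so `findall` returns the 2 full match strings.

['<p2>', '<rsgkq>']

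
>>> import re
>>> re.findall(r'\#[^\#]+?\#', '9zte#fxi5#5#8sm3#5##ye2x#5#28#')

['#fxi5#', '#8sm3#', '#ye2x#', '#28#']

Matches: at [4:10] → '#fxi5#'; at [11:17] → '#8sm3#'; at [19:25] → '#ye2x#'; at [26:30] → '#28#'.
Since nothing is captured, `findall` lists the 4 matched substrings directly.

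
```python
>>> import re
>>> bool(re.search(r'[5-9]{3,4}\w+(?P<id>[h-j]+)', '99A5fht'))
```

Here no position works, so the call returns None, and `bool(None)` is False.

False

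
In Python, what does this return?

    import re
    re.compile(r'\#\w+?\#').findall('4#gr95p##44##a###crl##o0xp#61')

No capturing groups, so `findall` returns the 5 full match strings.

['#gr95p#', '#44#', '#a#', '#crl#', '#o0xp#']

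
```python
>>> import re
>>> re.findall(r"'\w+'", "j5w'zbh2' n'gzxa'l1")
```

["'zbh2'", "'gzxa'"]

Matches: at [3:9] → "'zbh2'"; at [11:17] → "'gzxa'".
Since nothing is captured, `findall` lists the 2 matched substrings directly.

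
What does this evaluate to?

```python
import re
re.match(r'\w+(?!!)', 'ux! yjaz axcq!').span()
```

(0, 1)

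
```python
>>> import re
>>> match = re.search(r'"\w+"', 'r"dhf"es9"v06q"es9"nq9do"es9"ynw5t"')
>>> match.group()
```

'"dhf"'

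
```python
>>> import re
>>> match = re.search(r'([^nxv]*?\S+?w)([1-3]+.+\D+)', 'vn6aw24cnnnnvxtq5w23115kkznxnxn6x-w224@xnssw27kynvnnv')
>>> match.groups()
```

Pattern: zero or more of any character except [nxv] (lazy), then one or more of a non-whitespace character (lazy), then a literal 'w' (captured); then one or more of a character in [1-3], then one or more of any character, then one or more of a non-digit (captured).
A non-greedy quantifier consumes as few characters as it can — just enough that the remainder of the pattern still matches from where it stops; whatever follows it matches normally.
Unlike `match`, `search` isn't anchored — it looks for the pattern anywhere in the string.
The match spans [0:53] → 'vn6aw24cnnnnvxtq5w23115kkznxnxn6x-w224@xnssw27kynvnnv'.
Captured: group 1 = 'vn6aw', group 2 = '24cnnnnvxtq5w23115kkznxnxn6x-w224@xnssw27kynvnnv'.

('vn6aw', '24cnnnnvxtq5w23115kkznxnxn6x-w224@xnssw27kynvnnv')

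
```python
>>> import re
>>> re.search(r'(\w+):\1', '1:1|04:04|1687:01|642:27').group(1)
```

'1'

The backreference `\1` re-matches whatever the first group consumed, character for character.
`search` walks the string left to right and returns the first match it finds.
The match spans [0:3] → '1:1'.
Captured: group 1 = '1'.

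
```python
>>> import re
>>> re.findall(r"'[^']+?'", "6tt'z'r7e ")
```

["'z'"]

Walking the string: at [3:6] → "'z'".
Since nothing is captured, `findall` lists the 1 matched substring directly.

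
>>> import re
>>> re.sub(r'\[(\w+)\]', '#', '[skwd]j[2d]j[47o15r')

'#j#j[47o15r'

Matches: at [0:6] → '[skwd]'; at [7:11] → '[2d]'.
`sub` substitutes '#' at each match site.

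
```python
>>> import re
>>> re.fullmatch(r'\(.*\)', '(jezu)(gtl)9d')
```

`re.fullmatch` is like wrapping the pattern in `^…$` (in single-line mode).
Here the pattern can't cover the whole string, so the call returns None.

None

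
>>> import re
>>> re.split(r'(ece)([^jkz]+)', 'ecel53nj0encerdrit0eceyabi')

The pattern matches the literal 'ec', then a literal 'e' (captured); then one or more of any character except [jkz] (captured).
Matches to split on: at [0:7] → 'ecel53n'; at [19:26] → 'eceyabi'.
The group in the pattern means `split` returns the separators' captures alongside the pieces.

['', 'ece', 'l53n', 'j0encerdrit0', 'ece', 'yabi', '']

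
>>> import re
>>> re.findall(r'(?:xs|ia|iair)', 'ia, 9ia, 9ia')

['ia', 'ia', 'ia']

Matches: at [0:2] → 'ia'; at [5:7] → 'ia'; at [10:12] → 'ia'.
With no groups in the pattern, `findall` gives back each whole match — 3 here.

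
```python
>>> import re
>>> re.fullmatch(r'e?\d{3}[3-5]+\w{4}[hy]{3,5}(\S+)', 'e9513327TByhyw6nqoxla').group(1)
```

The pattern matches optionally a literal 'e', then exactly 3 of a digit; then one or more of a character in [3-5], then exactly 4 of a word character, then 3 to 5 of one of [hy]; then one or more of a non-whitespace character (captured).
For `fullmatch`, every character of the input must be accounted for by the pattern.
The match spans [0:21] → 'e9513327TByhyw6nqoxla'.
Captured: group 1 = 'w6nqoxla'.

'w6nqoxla'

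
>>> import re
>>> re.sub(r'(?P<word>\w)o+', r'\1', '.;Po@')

'.;P@'

`\1` in the replacement pulls in group 1's text for each match.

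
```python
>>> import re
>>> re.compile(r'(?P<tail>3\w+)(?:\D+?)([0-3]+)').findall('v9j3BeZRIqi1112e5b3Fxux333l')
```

[('3BeZRIqi1112e5b3Fxu', '333')]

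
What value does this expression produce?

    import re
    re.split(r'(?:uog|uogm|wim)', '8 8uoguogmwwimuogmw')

['8 8', '', 'mw', '', 'mw']

The regex engine tests alternatives in the order written; an earlier branch that matches wins even if a later one would match more.
Each match becomes a cut point; 5 segments remain.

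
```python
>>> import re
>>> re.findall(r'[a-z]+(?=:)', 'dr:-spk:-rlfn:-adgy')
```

['dr', 'spk', 'rlfn']

The lookaround is zero-width — it requires the adjacent text to match without consuming it, so the asserted text isn't part of the match.
Scanning left to right: at [0:2] → 'dr'; at [4:7] → 'spk'; at [9:13] → 'rlfn'.
`findall` yields the raw match text (3 of them) because the pattern has no groups.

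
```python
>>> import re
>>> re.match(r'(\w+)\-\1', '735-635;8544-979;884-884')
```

`match` is anchored at position 0; if the pattern doesn't fit there, it returns None.
Here the string doesn't start with a match, so the call returns None.

None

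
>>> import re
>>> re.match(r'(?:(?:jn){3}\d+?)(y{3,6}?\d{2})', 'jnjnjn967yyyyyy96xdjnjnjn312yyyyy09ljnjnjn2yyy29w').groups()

('yyyyyy96',)

The match spans [0:17] → 'jnjnjn967yyyyyy96'.
Captured: group 1 = 'yyyyyy96'.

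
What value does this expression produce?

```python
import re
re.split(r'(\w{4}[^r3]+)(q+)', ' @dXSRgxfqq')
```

Because the pattern has a capturing group, `split` also inserts each captured text between the pieces.

[' @', 'dXSRgxfq', 'q', '']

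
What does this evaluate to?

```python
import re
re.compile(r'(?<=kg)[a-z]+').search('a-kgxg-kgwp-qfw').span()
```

Because the assertion is zero-width, the text it checks is not consumed and won't appear in the result.
`re.search` tries every starting position until one works.
The match spans [4:6] → 'xg'.

(4, 6)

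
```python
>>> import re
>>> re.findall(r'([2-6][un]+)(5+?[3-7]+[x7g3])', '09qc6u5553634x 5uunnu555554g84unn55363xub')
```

[('6u', '5553634x'), ('5uunnu', '555554g'), ('4unn', '55363x')]

This matches a character in [2-6], then one or more of one of [un] (captured); then one or more of the literal '5' (lazy), then one or more of a character in [3-7], then one of [x7g3] (captured).
Walking the string: at [4:14] match '6u5553634x', groups = ('6u', '5553634x'); at [15:28] match '5uunnu555554g', groups = ('5uunnu', '555554g'); at [29:39] match '4unn55363x', groups = ('4unn', '55363x').
Multiple groups make `findall` return tuples — one 2-tuple for each match.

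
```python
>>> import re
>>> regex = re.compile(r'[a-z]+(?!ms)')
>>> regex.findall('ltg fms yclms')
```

The negative lookaround is zero-width — it rules out positions where the adjacent text would match, without consuming anything.
With no groups in the pattern, `findall` gives back each whole match — 3 here.

['ltg', 'fms', 'yclms']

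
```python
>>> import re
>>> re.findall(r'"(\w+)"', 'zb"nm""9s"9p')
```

Scanning left to right: at [2:6] match '"nm"', group 1 = 'nm'; at [6:10] match '"9s"', group 1 = '9s'.
With a single group, `findall` returns only what that group captured — 2 items.

['nm', '9s']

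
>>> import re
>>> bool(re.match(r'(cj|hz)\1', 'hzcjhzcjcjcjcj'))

False

After group 1 captures some text, `\1` only succeeds where that same text appears again.
`re.match` only tries the pattern at the start of the string.
Here position 0 doesn't satisfy it, so the call returns None, and `bool(None)` is False.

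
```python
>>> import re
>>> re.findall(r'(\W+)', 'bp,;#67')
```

[',;#']

This matches one or more of a non-word character (captured).
Matches: at [2:5] match ',;#', group 1 = ',;#'.
With a single group, `findall` returns only what that group captured — 1 item.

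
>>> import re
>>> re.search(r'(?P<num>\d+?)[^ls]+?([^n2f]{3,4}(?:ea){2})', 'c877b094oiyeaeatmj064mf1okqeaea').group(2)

The pattern matches one or more of a digit (lazy) (captured as 'num'); then one or more of any character except [ls] (lazy); then 3 to 4 of any character except [n2f], then the literal 'ea' repeated 2 times (captured).
A `+?`/`*?`/`{m,n}?` starts at its minimum and grows only as far as needed for what follows to match.
`re.search` scans for the first position where the pattern succeeds.
The match spans [1:15] → '877b094oiyeaea'.
Captured: group 1 = '8', group 2 = '4oiyeaea'.

'4oiyeaea'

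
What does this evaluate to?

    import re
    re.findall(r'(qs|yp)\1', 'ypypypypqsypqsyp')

['yp', 'yp']

`\1` has to match the exact text group 1 already captured.
Scanning left to right: at [0:4] match 'ypyp', group 1 = 'yp'; at [4:8] match 'ypyp', group 1 = 'yp'.
Because there's exactly one group, `findall` drops the full match and keeps group 1 from each hit.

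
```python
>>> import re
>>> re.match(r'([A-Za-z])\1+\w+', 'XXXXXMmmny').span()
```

`\1` is not a pattern — it's the concrete string captured by group 1, re-applied verbatim.
`re.match` only tries the pattern at the start of the string.
The match spans [0:10] → 'XXXXXMmmny'.
Captured: group 1 = 'X'.

(0, 10)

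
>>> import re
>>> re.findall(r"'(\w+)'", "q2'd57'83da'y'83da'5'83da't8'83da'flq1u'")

['d57', 'y', '5', 't8', 'flq1u']

Matches: at [2:7] match "'d57'", group 1 = 'd57'; at [11:14] match "'y'", group 1 = 'y'; at [18:21] match "'5'", group 1 = '5'; at [25:29] match "'t8'", group 1 = 't8'; at [33:40] match "'flq1u'", group 1 = 'flq1u'.
One capturing group, so `findall` returns just the captured substring from each match — 5 in all.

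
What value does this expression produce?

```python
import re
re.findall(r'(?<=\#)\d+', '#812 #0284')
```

Because the assertion is zero-width, the text it checks is not consumed and won't appear in the result.
Since nothing is captured, `findall` lists the 2 matched substrings directly.

['812', '0284']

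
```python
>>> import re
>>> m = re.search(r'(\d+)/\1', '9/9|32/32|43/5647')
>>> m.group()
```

'9/9'

`\1` is not a pattern — it's the concrete string captured by group 1, re-applied verbatim.
The match spans [0:3] → '9/9'.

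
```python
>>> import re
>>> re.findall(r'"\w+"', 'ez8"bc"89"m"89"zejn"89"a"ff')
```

['"bc"', '"m"', '"zejn"', '"a"']

No capturing groups, so `findall` returns the 4 full match strings.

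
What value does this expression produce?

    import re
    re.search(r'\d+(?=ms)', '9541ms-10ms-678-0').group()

Lookahead/lookbehind check context without consuming it, so the matched span excludes the asserted characters.
`re.search` scans for the first position where the pattern succeeds.
The match spans [0:4] → '9541'.

'9541'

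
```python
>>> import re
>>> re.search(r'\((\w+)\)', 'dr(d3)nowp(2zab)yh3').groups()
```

('d3',)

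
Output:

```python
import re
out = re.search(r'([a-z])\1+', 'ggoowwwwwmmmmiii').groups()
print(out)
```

('g',)

The match spans [0:2] → 'gg'.
Captured: group 1 = 'g'.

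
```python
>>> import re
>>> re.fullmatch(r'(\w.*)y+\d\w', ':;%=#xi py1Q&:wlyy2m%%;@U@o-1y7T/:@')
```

None

This matches a word character, then zero or more of any character (captured); then one or more of a literal 'y'; then a digit, then a word character.
`fullmatch` succeeds only if the pattern covers the string from start to end.
Here there's no way to consume every character, so the call returns None.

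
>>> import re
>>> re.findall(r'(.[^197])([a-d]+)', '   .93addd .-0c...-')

[('93', 'addd'), ('-0', 'c')]

This matches any character, then any character except [197] (captured); then one or more of a character in [a-d] (captured).
With 2 capturing groups, `findall` returns a 2-tuple per match.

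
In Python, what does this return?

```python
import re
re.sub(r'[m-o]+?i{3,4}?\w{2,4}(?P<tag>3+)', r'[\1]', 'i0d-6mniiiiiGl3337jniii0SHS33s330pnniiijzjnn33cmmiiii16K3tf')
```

'i0d-6[333]7j[33]s330pnniiijzjnn33c[3]tf'

Pattern: one or more of a character in [m-o] (lazy), then 3 to 4 of the literal 'i' (lazy), then 2 to 4 of a word character; then one or more of a literal '3' (captured as 'tag').
Matches: at [5:17] → 'mniiiiiGl333'; at [19:29] → 'niii0SHS33'; at [47:57] → 'mmiiii16K3'.
Each match is replaced using the text its own group 1 captured.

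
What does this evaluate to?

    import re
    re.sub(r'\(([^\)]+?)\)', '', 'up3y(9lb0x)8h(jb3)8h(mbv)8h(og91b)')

'up3y8h8h8h'

Matches: at [4:11] → '(9lb0x)'; at [13:18] → '(jb3)'; at [20:25] → '(mbv)'; at [27:34] → '(og91b)'.
`sub` substitutes '' at each match site.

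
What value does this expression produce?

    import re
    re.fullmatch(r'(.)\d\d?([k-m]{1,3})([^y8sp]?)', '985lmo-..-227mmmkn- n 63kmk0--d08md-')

The pattern matches any character (captured); then a digit, then optionally a digit; then 1 to 3 of a character in [k-m] (captured); then optionally any character except [y8sp] (captured).
For `fullmatch`, every character of the input must be accounted for by the pattern.
Here there's no way to consume every character, so the call returns None.

None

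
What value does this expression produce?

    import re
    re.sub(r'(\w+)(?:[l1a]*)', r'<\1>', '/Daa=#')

'/<Daa>=#'

Pattern: one or more of a word character (captured); then zero or more of one of [l1a] (non-capturing group).
`\1` in the replacement pulls in group 1's text for each match.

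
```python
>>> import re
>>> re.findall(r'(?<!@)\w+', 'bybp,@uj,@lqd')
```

['bybp', 'j', 'qd']

`(?!…)`/`(?<!…)` only lets a position through if the neighbouring text does NOT match; no characters are consumed.
Matches: at [0:4] → 'bybp'; at [7:8] → 'j'; at [11:13] → 'qd'.
With no groups in the pattern, `findall` gives back each whole match — 3 here.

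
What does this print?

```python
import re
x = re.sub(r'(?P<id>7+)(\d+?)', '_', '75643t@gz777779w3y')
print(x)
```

The pattern matches one or more of a literal '7' (captured as 'id'); then one or more of a digit (lazy) (captured).
Matches: at [0:2] → '75'; at [9:15] → '777779'.
Each match is replaced by '_'.

_643t@gz_w3y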